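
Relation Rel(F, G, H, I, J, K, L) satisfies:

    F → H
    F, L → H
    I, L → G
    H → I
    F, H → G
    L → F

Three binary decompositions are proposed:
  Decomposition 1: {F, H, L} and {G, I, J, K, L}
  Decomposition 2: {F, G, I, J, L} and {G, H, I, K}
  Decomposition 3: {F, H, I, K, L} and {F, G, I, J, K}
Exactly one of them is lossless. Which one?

Decomposition 1

Decomposition 1: common = {L}, closure = {F, G, H, I, L} → lossless.
Decomposition 2: common = {G, I}, closure = {G, I} → lossy.
Decomposition 3: common = {F, I, K}, closure = {F, G, H, I, K} → lossy.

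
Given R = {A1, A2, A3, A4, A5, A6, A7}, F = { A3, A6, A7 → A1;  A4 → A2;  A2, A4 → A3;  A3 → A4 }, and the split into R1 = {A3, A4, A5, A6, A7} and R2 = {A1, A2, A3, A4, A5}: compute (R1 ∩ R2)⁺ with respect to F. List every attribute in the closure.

A2, A3, A4, A5

R1 ∩ R2 = {A3, A4, A5}.
A4 → A2 applies, adding A2
Closure: {A2, A3, A4, A5}.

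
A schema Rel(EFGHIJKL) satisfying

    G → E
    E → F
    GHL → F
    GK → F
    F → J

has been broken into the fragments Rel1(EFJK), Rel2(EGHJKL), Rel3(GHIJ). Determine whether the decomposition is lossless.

No

Chase test. Columns are EFGHIJKL; row i has aⱼ where attribute j ∈ Reli, else bᵢⱼ.
Initial tableau (one row per fragment):
  row 1: a1 a2 b13 b14 b15 a6 a7 b18
  row 2: a1 b22 a3 a4 b25 a6 a7 a8
  row 3: b31 b32 a3 a4 a5 a6 b37 b38
Rows 2 and 3 agree on G; apply G→E and equate their E entries.
Rows 1 and 2 agree on E; apply E→F and equate their F entries.
Rows 1 and 3 agree on E; apply E→F and equate their F entries.
No row becomes fully distinguished — the join is lossy.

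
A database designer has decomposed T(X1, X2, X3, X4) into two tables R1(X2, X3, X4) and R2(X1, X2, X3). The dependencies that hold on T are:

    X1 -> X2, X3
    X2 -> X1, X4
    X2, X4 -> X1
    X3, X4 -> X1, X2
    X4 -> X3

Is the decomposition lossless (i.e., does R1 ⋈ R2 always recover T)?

Common attributes: R1 ∩ R2 = {X2, X3}.
Closure of {X2, X3}: X2 → X1, X4 applies, adding X1, X4. So (X2, X3)⁺ = {X1, X2, X3, X4}.
This closure contains every attribute of R1, so R1 ∩ R2 → R1. The join is lossless.

Yes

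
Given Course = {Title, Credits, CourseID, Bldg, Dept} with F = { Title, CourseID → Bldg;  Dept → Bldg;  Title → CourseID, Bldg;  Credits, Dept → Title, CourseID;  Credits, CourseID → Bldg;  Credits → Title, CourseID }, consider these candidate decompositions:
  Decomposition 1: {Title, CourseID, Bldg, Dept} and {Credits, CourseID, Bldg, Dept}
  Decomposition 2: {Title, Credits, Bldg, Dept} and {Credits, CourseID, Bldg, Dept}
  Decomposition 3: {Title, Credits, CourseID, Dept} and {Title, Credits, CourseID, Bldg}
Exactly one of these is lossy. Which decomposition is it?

Decomposition 1

Decomposition 1: common = {CourseID, Bldg, Dept}, closure = {CourseID, Bldg, Dept} → lossy.
Decomposition 2: common = {Credits, Bldg, Dept}, closure = {Title, Credits, CourseID, Bldg, Dept} → lossless.
Decomposition 3: common = {Title, Credits, CourseID}, closure = {Title, Credits, CourseID, Bldg} → lossless.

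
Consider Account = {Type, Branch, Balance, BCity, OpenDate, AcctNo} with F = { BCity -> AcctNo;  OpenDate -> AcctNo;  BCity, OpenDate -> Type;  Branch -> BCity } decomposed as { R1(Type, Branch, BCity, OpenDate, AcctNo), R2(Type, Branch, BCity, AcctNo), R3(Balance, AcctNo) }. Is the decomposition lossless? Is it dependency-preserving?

Lossless test (chase): applying each FD to every pair of rows produces no changes in the tableau, so no row becomes fully distinguished — the join is lossy.
Dependency preservation: every FD's attributes lie within a single fragment, so each can be enforced locally — preserved.

lossy but dependency-preserving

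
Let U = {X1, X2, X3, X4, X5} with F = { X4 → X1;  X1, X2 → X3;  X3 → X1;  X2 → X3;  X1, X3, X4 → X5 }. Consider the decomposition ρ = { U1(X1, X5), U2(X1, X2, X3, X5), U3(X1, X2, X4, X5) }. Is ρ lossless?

Yes

Chase test. Columns are X1, X2, X3, X4, X5; row i has aⱼ where attribute j ∈ Ui, else bᵢⱼ.
Initial tableau (one row per fragment):
  row 1: a1 b12 b13 b14 a5
  row 2: a1 a2 a3 b24 a5
  row 3: a1 a2 b33 a4 a5
Rows 2 and 3 agree on X1, X2; apply X1, X2→X3 and equate their X3 entries.
Row 3 is now all distinguished symbols — the join is lossless.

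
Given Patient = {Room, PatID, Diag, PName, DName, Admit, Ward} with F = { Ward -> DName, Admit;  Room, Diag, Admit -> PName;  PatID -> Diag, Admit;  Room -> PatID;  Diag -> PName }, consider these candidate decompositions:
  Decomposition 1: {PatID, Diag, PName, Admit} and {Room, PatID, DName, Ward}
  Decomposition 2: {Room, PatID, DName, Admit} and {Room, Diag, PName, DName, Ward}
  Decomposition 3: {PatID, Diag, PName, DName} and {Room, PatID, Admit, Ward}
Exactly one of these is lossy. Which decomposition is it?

Decomposition 3

Decomposition 1: common = {PatID}, closure = {PatID, Diag, PName, Admit} → lossless.
Decomposition 2: common = {Room, DName}, closure = {Room, PatID, Diag, PName, DName, Admit} → lossless.
Decomposition 3: common = {PatID}, closure = {PatID, Diag, PName, Admit} → lossy.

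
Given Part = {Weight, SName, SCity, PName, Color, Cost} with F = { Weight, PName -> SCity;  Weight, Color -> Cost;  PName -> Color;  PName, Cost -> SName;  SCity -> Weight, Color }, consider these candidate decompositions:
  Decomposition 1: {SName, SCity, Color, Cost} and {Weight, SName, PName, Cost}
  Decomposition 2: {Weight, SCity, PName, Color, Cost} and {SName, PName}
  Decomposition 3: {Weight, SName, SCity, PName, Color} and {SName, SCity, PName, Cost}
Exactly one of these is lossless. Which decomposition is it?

Decomposition 1: common = {SName, Cost}, closure = {SName, Cost} → lossy.
Decomposition 2: common = {PName}, closure = {PName, Color} → lossy.
Decomposition 3: common = {SName, SCity, PName}, closure = {Weight, SName, SCity, PName, Color, Cost} → lossless.

Decomposition 3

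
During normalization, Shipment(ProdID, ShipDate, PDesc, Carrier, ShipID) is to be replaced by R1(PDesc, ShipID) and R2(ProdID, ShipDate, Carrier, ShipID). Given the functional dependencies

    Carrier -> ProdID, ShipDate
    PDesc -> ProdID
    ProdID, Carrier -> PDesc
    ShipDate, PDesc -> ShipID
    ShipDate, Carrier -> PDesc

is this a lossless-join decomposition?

No

Common attributes: R1 ∩ R2 = {ShipID}.
No dependency enlarges {ShipID}, so (ShipID)⁺ = {ShipID}.
The closure contains neither all of R1 = {PDesc, ShipID} nor all of R2 = {ProdID, ShipDate, Carrier, ShipID}, so the common attributes are not a superkey of either fragment. The join is lossy.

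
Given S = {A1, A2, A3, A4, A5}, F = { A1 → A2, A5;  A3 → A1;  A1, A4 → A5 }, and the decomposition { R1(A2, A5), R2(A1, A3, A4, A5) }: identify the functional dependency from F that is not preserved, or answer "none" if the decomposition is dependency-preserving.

A1 → A2, A5

Check A1 → A2, A5: no single fragment contains all of {A1, A2, A5}, and the restricted closure of {A1} across the fragments never reaches {A2, A5}.
A3 → A1 is preserved.
A1, A4 → A5 is preserved.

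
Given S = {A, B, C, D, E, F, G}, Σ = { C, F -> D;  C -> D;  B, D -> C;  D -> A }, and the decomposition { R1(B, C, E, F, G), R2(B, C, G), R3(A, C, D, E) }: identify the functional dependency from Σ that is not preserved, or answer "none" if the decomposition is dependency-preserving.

B, D -> C

Check B, D → C: no single fragment contains all of {B, C, D}, and the restricted closure of {B, D} across the fragments never reaches {C}.
C, F → D is preserved.
C → D is preserved.
D → A is preserved.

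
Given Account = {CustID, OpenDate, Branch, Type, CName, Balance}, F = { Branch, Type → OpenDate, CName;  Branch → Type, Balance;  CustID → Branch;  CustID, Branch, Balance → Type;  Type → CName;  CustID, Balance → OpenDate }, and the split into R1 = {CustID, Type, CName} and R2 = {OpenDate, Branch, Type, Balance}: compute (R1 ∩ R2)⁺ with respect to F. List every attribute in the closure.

Type, CName

R1 ∩ R2 = {Type}.
Type → CName applies, adding CName
Closure: {Type, CName}.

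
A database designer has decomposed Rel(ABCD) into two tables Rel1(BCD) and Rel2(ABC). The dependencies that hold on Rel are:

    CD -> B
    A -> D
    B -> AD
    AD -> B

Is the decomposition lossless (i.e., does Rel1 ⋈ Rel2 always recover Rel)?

Yes

Common attributes: Rel1 ∩ Rel2 = {BC}.
Closure of {BC}: B → AD applies, adding AD. So (BC)⁺ = {ABCD}.
This closure contains every attribute of Rel1, so Rel1 ∩ Rel2 → Rel1. The join is lossless.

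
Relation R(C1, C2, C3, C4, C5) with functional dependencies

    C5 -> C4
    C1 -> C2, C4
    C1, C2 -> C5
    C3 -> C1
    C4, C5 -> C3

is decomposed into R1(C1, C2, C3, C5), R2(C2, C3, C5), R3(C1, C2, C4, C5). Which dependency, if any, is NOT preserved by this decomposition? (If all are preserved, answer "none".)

none

C5 → C4 lies within R3.
C1 → C2, C4 lies within R3.
C1, C2 → C5 lies within R1.
C3 → C1 lies within R1.
C4, C5 → C3: restricted closure across fragments reaches C3.
Every dependency is enforceable on the fragments, so the decomposition is dependency-preserving.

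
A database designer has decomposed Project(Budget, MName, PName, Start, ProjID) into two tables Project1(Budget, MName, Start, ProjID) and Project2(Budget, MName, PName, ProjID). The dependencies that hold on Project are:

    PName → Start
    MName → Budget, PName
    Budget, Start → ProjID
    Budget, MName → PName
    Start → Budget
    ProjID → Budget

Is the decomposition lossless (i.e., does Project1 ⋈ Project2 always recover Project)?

Yes

Common attributes: Project1 ∩ Project2 = {Budget, MName, ProjID}.
Closure of {Budget, MName, ProjID}: MName → Budget, PName applies, adding PName; PName → Start applies, adding Start. So (Budget, MName, ProjID)⁺ = {Budget, MName, PName, Start, ProjID}.
This closure contains every attribute of Project1, so Project1 ∩ Project2 → Project1. The join is lossless.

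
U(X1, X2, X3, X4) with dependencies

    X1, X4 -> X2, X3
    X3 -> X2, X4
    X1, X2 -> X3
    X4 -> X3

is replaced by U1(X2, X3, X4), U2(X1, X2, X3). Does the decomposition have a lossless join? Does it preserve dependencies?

Lossless test: (X2, X3)⁺ = {X2, X3, X4}, which contains all of one fragment — lossless.
Dependency preservation: X1, X4 → X2, X3 is not contained in any single fragment, but the restricted closure of its left-hand side across the fragments still reaches the right-hand side; the remaining FDs each lie inside some fragment. All dependencies are preserved.

lossless and dependency-preserving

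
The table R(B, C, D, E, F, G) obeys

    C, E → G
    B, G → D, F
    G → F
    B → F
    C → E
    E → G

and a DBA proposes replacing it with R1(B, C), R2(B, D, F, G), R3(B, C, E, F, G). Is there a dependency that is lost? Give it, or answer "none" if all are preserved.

none

C, E → G lies within R3.
B, G → D, F lies within R2.
G → F lies within R2.
B → F lies within R2.
C → E lies within R3.
E → G lies within R3.
Every dependency is enforceable on the fragments, so the decomposition is dependency-preserving.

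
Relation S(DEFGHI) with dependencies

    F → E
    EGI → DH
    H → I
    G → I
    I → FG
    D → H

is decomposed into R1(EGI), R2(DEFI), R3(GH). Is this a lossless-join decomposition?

Chase test. Columns are DEFGHI; row i has aⱼ where attribute j ∈ Ri, else bᵢⱼ.
Initial tableau (one row per fragment):
  row 1: b11 a2 b13 a4 b15 a6
  row 2: a1 a2 a3 b24 b25 a6
  row 3: b31 b32 b33 a4 a5 b36
Rows 1 and 3 agree on G; apply G→I and equate their I entries.
Rows 1 and 2 agree on I; apply I→FG and equate their FG entries.
Rows 1 and 3 agree on I; apply I→FG and equate their FG entries.
Rows 1 and 3 agree on F; apply F→E and equate their E entries.
Rows 1 and 2 agree on EGI; apply EGI→DH and equate their DH entries.
Rows 1 and 3 agree on EGI; apply EGI→DH and equate their DH entries.
Row 1 is now all distinguished symbols — the join is lossless.

Yes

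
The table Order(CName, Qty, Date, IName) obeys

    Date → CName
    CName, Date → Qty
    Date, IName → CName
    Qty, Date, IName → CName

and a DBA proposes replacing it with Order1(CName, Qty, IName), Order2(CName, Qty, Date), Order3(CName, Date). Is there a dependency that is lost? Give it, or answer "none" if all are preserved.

none

Date → CName lies within Order2.
CName, Date → Qty lies within Order2.
Date, IName → CName: restricted closure across fragments reaches CName.
Qty, Date, IName → CName: restricted closure across fragments reaches CName.
Every dependency is enforceable on the fragments, so the decomposition is dependency-preserving.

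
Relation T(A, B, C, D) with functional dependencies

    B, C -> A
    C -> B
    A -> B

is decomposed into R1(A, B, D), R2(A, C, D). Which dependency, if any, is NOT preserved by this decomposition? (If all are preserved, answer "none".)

none

B, C → A: restricted closure across fragments reaches A.
C → B: restricted closure across fragments reaches B.
A → B lies within R1.
Every dependency is enforceable on the fragments, so the decomposition is dependency-preserving.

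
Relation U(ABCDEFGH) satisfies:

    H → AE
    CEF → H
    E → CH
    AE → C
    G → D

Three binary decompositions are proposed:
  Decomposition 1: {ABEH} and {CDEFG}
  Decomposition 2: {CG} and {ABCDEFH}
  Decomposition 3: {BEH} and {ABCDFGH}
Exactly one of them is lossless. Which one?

Decomposition 1: common = {E}, closure = {ACEH} → lossy.
Decomposition 2: common = {C}, closure = {C} → lossy.
Decomposition 3: common = {BH}, closure = {ABCEH} → lossless.

Decomposition 3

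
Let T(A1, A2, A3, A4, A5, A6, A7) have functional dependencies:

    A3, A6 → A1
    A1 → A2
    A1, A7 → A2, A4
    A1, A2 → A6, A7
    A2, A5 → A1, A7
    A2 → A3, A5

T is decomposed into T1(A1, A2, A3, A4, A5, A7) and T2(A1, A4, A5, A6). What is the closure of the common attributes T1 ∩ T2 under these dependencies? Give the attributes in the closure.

A1, A2, A3, A4, A5, A6, A7

T1 ∩ T2 = {A1, A4, A5}.
A1 → A2 applies, adding A2
A1, A2 → A6, A7 applies, adding A6, A7
A2 → A3, A5 applies, adding A3
Closure: {A1, A2, A3, A4, A5, A6, A7}.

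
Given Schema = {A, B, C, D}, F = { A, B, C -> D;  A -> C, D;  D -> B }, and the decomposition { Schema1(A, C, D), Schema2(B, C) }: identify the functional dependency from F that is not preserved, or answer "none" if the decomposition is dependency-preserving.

Check D → B: no single fragment contains all of {B, D}, and the restricted closure of {D} across the fragments never reaches {B}.
A, B, C → D is preserved.
A → C, D is preserved.

D -> B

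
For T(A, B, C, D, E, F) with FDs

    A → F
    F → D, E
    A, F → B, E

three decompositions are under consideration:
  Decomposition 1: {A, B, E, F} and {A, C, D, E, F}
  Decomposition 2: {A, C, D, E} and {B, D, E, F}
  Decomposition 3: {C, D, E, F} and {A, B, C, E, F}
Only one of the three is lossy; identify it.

Decomposition 1: common = {A, E, F}, closure = {A, B, D, E, F} → lossless.
Decomposition 2: common = {D, E}, closure = {D, E} → lossy.
Decomposition 3: common = {C, E, F}, closure = {C, D, E, F} → lossless.

Decomposition 2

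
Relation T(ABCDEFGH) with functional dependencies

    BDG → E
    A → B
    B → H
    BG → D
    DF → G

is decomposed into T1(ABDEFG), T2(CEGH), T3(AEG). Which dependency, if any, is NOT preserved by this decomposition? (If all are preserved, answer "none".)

Check B → H: no single fragment contains all of {BH}, and the restricted closure of {B} across the fragments never reaches {H}.
BDG → E is preserved.
A → B is preserved.
BG → D is preserved.
DF → G is preserved.

B → H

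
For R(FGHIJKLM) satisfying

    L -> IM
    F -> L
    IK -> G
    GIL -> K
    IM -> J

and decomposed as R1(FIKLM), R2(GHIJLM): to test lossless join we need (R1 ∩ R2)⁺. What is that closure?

IJLM

R1 ∩ R2 = {ILM}.
IM → J applies, adding J
Closure: {IJLM}.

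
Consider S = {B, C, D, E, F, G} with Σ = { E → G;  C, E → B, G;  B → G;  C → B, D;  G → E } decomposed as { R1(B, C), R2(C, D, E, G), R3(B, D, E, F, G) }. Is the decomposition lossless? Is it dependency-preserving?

Lossless test (chase): Rows 1 and 3 agree on B; apply B→G and equate their G entries. Rows 1 and 2 agree on C; apply C→B, D and equate their B, D entries. Rows 1 and 2 agree on G; apply G→E and equate their E entries. No row becomes fully distinguished — the join is lossy.
Dependency preservation: C, E → B, G; C → B, D are not contained in any single fragment, but the restricted closure of each left-hand side across the fragments still reaches the right-hand side; the remaining FDs each lie inside some fragment. All dependencies are preserved.

lossy but dependency-preserving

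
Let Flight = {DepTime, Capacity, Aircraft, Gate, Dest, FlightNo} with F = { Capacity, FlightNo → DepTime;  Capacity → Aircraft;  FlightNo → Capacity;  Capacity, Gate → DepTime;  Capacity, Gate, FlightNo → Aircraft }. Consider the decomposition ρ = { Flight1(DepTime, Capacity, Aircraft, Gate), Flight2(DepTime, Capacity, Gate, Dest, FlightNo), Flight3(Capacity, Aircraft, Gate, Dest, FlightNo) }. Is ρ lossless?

Chase test. Columns are DepTime, Capacity, Aircraft, Gate, Dest, FlightNo; row i has aⱼ where attribute j ∈ Flighti, else bᵢⱼ.
Initial tableau (one row per fragment):
  row 1: a1 a2 a3 a4 b15 b16
  row 2: a1 a2 b23 a4 a5 a6
  row 3: b31 a2 a3 a4 a5 a6
Rows 2 and 3 agree on Capacity, FlightNo; apply Capacity, FlightNo→DepTime and equate their DepTime entries.
Rows 1 and 2 agree on Capacity; apply Capacity→Aircraft and equate their Aircraft entries.
Row 2 is now all distinguished symbols — the join is lossless.

Yes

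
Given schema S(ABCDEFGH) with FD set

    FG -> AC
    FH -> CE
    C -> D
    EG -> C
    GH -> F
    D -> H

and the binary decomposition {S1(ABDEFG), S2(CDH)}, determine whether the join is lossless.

No

Common attributes: S1 ∩ S2 = {D}.
Closure of {D}: D → H applies, adding H. So (D)⁺ = {DH}.
The closure contains neither all of S1 = {ABDEFG} nor all of S2 = {CDH}, so the common attributes are not a superkey of either fragment. The join is lossy.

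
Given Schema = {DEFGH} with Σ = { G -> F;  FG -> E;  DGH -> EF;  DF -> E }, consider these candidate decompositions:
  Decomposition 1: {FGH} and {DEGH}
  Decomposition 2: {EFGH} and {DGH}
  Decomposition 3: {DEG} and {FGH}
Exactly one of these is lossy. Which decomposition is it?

Decomposition 1: common = {GH}, closure = {EFGH} → lossless.
Decomposition 2: common = {GH}, closure = {EFGH} → lossless.
Decomposition 3: common = {G}, closure = {EFG} → lossy.

Decomposition 3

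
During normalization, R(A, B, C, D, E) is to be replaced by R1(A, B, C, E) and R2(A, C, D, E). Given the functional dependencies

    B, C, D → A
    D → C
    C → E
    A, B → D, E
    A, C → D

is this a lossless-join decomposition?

Yes

Common attributes: R1 ∩ R2 = {A, C, E}.
Closure of {A, C, E}: A, C → D applies, adding D. So (A, C, E)⁺ = {A, C, D, E}.
This closure contains every attribute of R2, so R1 ∩ R2 → R2. The join is lossless.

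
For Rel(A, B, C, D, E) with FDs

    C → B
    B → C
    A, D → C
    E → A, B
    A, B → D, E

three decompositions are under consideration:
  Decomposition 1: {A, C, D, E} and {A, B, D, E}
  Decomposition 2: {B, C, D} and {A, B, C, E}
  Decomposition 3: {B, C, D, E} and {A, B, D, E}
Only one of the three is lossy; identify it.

Decomposition 2

Decomposition 1: common = {A, D, E}, closure = {A, B, C, D, E} → lossless.
Decomposition 2: common = {B, C}, closure = {B, C} → lossy.
Decomposition 3: common = {B, D, E}, closure = {A, B, C, D, E} → lossless.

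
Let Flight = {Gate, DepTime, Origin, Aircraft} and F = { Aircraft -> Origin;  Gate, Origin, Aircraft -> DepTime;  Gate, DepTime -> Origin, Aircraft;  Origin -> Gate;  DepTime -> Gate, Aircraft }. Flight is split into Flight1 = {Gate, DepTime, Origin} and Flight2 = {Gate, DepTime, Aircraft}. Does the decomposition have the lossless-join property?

Yes

Common attributes: Flight1 ∩ Flight2 = {Gate, DepTime}.
Closure of {Gate, DepTime}: Gate, DepTime → Origin, Aircraft applies, adding Origin, Aircraft. So (Gate, DepTime)⁺ = {Gate, DepTime, Origin, Aircraft}.
This closure contains every attribute of Flight1, so Flight1 ∩ Flight2 → Flight1. The join is lossless.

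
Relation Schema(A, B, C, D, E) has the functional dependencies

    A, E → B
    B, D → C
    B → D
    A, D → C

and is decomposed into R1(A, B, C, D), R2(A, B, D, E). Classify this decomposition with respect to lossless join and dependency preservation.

lossless and dependency-preserving

Lossless test: (A, B, D)⁺ = {A, B, C, D}, which contains all of one fragment — lossless.
Dependency preservation: every FD's attributes lie within a single fragment, so each can be enforced locally — preserved.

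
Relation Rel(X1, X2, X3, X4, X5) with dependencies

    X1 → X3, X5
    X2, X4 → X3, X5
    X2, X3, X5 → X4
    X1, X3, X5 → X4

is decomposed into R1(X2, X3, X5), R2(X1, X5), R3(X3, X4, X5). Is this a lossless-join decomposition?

No

Chase test. Columns are X1, X2, X3, X4, X5; row i has aⱼ where attribute j ∈ Ri, else bᵢⱼ.
Initial tableau (one row per fragment):
  row 1: b11 a2 a3 b14 a5
  row 2: a1 b22 b23 b24 a5
  row 3: b31 b32 a3 a4 a5
No row becomes fully distinguished — the join is lossy.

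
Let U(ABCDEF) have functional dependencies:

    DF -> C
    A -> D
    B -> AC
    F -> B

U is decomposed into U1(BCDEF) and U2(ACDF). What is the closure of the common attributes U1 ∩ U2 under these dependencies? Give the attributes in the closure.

ABCDF

U1 ∩ U2 = {CDF}.
F → B applies, adding B
B → AC applies, adding A
Closure: {ABCDF}.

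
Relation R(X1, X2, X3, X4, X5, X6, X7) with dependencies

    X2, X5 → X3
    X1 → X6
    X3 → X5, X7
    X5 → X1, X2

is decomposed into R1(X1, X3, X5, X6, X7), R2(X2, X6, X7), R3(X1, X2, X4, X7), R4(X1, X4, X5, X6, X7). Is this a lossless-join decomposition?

No

Chase test. Columns are X1, X2, X3, X4, X5, X6, X7; row i has aⱼ where attribute j ∈ Ri, else bᵢⱼ.
Initial tableau (one row per fragment):
  row 1: a1 b12 a3 b14 a5 a6 a7
  row 2: b21 a2 b23 b24 b25 a6 a7
  row 3: a1 a2 b33 a4 b35 b36 a7
  row 4: a1 b42 b43 a4 a5 a6 a7
Rows 1 and 3 agree on X1; apply X1→X6 and equate their X6 entries.
Rows 1 and 4 agree on X5; apply X5→X1, X2 and equate their X1, X2 entries.
Rows 1 and 4 agree on X2, X5; apply X2, X5→X3 and equate their X3 entries.
No row becomes fully distinguished — the join is lossy.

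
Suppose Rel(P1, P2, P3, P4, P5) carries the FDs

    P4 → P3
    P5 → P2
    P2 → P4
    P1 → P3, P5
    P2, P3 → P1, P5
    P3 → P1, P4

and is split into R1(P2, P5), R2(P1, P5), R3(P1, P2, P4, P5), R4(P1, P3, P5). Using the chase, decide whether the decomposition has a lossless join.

Yes

Chase test. Columns are P1, P2, P3, P4, P5; row i has aⱼ where attribute j ∈ Ri, else bᵢⱼ.
Initial tableau (one row per fragment):
  row 1: b11 a2 b13 b14 a5
  row 2: a1 b22 b23 b24 a5
  row 3: a1 a2 b33 a4 a5
  row 4: a1 b42 a3 b44 a5
Rows 1 and 2 agree on P5; apply P5→P2 and equate their P2 entries.
Rows 1 and 4 agree on P5; apply P5→P2 and equate their P2 entries.
Rows 1 and 2 agree on P2; apply P2→P4 and equate their P4 entries.
Rows 1 and 3 agree on P2; apply P2→P4 and equate their P4 entries.
Rows 1 and 4 agree on P2; apply P2→P4 and equate their P4 entries.
Rows 2 and 3 agree on P1; apply P1→P3, P5 and equate their P3, P5 entries.
Rows 2 and 4 agree on P1; apply P1→P3, P5 and equate their P3, P5 entries.
Rows 1 and 2 agree on P4; apply P4→P3 and equate their P3 entries.
Rows 1 and 2 agree on P2, P3; apply P2, P3→P1, P5 and equate their P1, P5 entries.
Row 1 is now all distinguished symbols — the join is lossless.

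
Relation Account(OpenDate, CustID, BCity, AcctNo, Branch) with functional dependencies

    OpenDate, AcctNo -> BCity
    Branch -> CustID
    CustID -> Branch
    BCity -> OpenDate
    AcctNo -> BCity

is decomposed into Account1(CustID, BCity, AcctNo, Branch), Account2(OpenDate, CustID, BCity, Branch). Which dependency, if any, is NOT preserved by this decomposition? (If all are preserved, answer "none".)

none

OpenDate, AcctNo → BCity: restricted closure across fragments reaches BCity.
Branch → CustID lies within Account1.
CustID → Branch lies within Account1.
BCity → OpenDate lies within Account2.
AcctNo → BCity lies within Account1.
Every dependency is enforceable on the fragments, so the decomposition is dependency-preserving.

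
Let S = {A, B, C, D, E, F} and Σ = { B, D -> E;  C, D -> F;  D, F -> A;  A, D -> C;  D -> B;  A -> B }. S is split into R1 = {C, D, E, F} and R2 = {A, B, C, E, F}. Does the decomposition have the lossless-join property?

No

Common attributes: R1 ∩ R2 = {C, E, F}.
No dependency enlarges {C, E, F}, so (C, E, F)⁺ = {C, E, F}.
The closure contains neither all of R1 = {C, D, E, F} nor all of R2 = {A, B, C, E, F}, so the common attributes are not a superkey of either fragment. The join is lossy.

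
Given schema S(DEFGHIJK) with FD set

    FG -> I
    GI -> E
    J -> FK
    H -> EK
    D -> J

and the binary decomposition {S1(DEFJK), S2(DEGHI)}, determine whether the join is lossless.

Yes

Common attributes: S1 ∩ S2 = {DE}.
Closure of {DE}: D → J applies, adding J; J → FK applies, adding FK. So (DE)⁺ = {DEFJK}.
This closure contains every attribute of S1, so S1 ∩ S2 → S1. The join is lossless.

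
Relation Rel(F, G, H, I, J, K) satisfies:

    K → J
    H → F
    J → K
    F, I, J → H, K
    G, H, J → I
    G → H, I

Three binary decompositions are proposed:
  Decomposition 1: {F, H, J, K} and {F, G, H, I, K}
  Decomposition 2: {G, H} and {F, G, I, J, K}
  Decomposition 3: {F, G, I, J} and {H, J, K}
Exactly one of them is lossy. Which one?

Decomposition 3

Decomposition 1: common = {F, H, K}, closure = {F, H, J, K} → lossless.
Decomposition 2: common = {G}, closure = {F, G, H, I} → lossless.
Decomposition 3: common = {J}, closure = {J, K} → lossy.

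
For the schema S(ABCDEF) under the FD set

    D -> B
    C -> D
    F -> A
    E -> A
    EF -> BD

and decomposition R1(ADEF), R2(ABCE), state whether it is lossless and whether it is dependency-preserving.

lossy and not dependency-preserving

Lossless test: (AE)⁺ = {AE}, which is a superkey of neither fragment — lossy.
Dependency preservation: the restricted closure of {D} across the fragments never reaches {B}, so D → B cannot be enforced without a join — not preserved.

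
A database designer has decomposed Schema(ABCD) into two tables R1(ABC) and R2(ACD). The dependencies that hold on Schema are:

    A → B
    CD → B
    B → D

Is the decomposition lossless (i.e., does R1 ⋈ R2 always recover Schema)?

Yes

Common attributes: R1 ∩ R2 = {AC}.
Closure of {AC}: A → B applies, adding B; B → D applies, adding D. So (AC)⁺ = {ABCD}.
This closure contains every attribute of R1, so R1 ∩ R2 → R1. The join is lossless.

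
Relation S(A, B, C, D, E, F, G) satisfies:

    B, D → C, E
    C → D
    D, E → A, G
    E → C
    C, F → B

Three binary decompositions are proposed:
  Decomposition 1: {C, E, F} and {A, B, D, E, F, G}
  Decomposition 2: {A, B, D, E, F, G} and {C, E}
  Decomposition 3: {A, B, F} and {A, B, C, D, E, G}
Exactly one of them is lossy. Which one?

Decomposition 3

Decomposition 1: common = {E, F}, closure = {A, B, C, D, E, F, G} → lossless.
Decomposition 2: common = {E}, closure = {A, C, D, E, G} → lossless.
Decomposition 3: common = {A, B}, closure = {A, B} → lossy.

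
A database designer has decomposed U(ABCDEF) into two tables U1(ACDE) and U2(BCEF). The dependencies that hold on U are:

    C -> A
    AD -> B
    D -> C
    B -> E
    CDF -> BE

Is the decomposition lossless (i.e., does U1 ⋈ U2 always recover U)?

Common attributes: U1 ∩ U2 = {CE}.
Closure of {CE}: C → A applies, adding A. So (CE)⁺ = {ACE}.
The closure contains neither all of U1 = {ACDE} nor all of U2 = {BCEF}, so the common attributes are not a superkey of either fragment. The join is lossy.

No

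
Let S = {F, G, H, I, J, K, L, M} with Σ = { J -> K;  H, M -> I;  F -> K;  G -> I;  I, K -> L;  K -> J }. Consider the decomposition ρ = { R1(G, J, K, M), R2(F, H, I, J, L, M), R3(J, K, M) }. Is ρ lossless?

Chase test. Columns are F, G, H, I, J, K, L, M; row i has aⱼ where attribute j ∈ Ri, else bᵢⱼ.
Initial tableau (one row per fragment):
  row 1: b11 a2 b13 b14 a5 a6 b17 a8
  row 2: a1 b22 a3 a4 a5 b26 a7 a8
  row 3: b31 b32 b33 b34 a5 a6 b37 a8
Rows 1 and 2 agree on J; apply J→K and equate their K entries.
No row becomes fully distinguished — the join is lossy.

No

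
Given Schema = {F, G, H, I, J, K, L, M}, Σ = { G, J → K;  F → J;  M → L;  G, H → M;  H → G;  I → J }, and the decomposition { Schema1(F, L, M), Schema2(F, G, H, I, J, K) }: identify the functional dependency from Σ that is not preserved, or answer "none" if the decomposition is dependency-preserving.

G, H → M

Check G, H → M: no single fragment contains all of {G, H, M}, and the restricted closure of {G, H} across the fragments never reaches {M}.
G, J → K is preserved.
F → J is preserved.
M → L is preserved.
H → G is preserved.
I → J is preserved.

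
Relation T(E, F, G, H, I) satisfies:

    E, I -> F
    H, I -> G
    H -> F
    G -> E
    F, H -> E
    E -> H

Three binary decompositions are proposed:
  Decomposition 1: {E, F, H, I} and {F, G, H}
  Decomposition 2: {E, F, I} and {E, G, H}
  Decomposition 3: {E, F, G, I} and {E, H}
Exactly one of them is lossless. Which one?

Decomposition 1: common = {F, H}, closure = {E, F, H} → lossy.
Decomposition 2: common = {E}, closure = {E, F, H} → lossy.
Decomposition 3: common = {E}, closure = {E, F, H} → lossless.

Decomposition 3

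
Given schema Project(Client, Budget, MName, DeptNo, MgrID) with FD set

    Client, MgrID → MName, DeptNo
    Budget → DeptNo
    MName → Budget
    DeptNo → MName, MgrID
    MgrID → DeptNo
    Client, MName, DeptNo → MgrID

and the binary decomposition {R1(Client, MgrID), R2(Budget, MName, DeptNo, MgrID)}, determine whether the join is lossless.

Yes

Common attributes: R1 ∩ R2 = {MgrID}.
Closure of {MgrID}: MgrID → DeptNo applies, adding DeptNo; DeptNo → MName, MgrID applies, adding MName; MName → Budget applies, adding Budget. So (MgrID)⁺ = {Budget, MName, DeptNo, MgrID}.
This closure contains every attribute of R2, so R1 ∩ R2 → R2. The join is lossless.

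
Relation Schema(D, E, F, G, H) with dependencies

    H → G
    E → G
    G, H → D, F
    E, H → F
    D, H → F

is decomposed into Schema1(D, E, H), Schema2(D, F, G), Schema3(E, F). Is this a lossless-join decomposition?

No

Chase test. Columns are D, E, F, G, H; row i has aⱼ where attribute j ∈ Schemai, else bᵢⱼ.
Initial tableau (one row per fragment):
  row 1: a1 a2 b13 b14 a5
  row 2: a1 b22 a3 a4 b25
  row 3: b31 a2 a3 b34 b35
Rows 1 and 3 agree on E; apply E→G and equate their G entries.
No row becomes fully distinguished — the join is lossy.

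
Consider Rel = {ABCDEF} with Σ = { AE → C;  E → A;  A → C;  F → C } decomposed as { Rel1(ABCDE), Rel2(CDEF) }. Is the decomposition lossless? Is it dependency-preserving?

lossy but dependency-preserving

Lossless test: (CDE)⁺ = {ACDE}, which is a superkey of neither fragment — lossy.
Dependency preservation: every FD's attributes lie within a single fragment, so each can be enforced locally — preserved.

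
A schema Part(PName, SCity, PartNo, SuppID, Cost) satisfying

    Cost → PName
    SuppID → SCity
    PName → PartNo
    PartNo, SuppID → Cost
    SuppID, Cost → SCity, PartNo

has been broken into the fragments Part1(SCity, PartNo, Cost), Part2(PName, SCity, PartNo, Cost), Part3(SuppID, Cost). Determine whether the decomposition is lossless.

No

Chase test. Columns are PName, SCity, PartNo, SuppID, Cost; row i has aⱼ where attribute j ∈ Parti, else bᵢⱼ.
Initial tableau (one row per fragment):
  row 1: b11 a2 a3 b14 a5
  row 2: a1 a2 a3 b24 a5
  row 3: b31 b32 b33 a4 a5
Rows 1 and 2 agree on Cost; apply Cost→PName and equate their PName entries.
Rows 1 and 3 agree on Cost; apply Cost→PName and equate their PName entries.
Rows 1 and 3 agree on PName; apply PName→PartNo and equate their PartNo entries.
No row becomes fully distinguished — the join is lossy.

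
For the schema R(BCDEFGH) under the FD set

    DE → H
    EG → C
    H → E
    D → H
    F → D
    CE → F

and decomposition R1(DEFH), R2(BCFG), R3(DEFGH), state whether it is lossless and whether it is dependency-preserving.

lossless but not dependency-preserving

Lossless test (chase): Rows 1 and 2 agree on F; apply F→D and equate their D entries. Rows 1 and 2 agree on D; apply D→H and equate their H entries. Rows 1 and 2 agree on H; apply H→E and equate their E entries. Rows 2 and 3 agree on EG; apply EG→C and equate their C entries. Row 2 is now all distinguished symbols — the join is lossless.
Dependency preservation: the restricted closure of {CE} across the fragments never reaches {F}, so CE → F cannot be enforced without a join — not preserved.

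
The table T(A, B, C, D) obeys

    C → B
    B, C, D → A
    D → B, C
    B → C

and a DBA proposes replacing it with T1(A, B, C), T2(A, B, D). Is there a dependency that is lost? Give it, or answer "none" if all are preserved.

C → B lies within T1.
B, C, D → A: restricted closure across fragments reaches A.
D → B, C: restricted closure across fragments reaches B, C.
B → C lies within T1.
Every dependency is enforceable on the fragments, so the decomposition is dependency-preserving.

none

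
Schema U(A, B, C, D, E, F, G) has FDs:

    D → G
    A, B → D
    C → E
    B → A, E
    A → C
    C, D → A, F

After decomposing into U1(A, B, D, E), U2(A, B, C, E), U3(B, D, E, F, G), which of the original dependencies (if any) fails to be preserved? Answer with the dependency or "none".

Check C, D → A, F: no single fragment contains all of {A, C, D, F}, and the restricted closure of {C, D} across the fragments never reaches {A, F}.
D → G is preserved.
A, B → D is preserved.
C → E is preserved.
B → A, E is preserved.
A → C is preserved.

C, D → A, F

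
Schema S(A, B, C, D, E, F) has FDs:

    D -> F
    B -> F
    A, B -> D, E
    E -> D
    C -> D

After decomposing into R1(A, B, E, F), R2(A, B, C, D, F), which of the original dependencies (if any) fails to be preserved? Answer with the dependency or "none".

Check E → D: no single fragment contains all of {D, E}, and the restricted closure of {E} across the fragments never reaches {D}.
D → F is preserved.
B → F is preserved.
A, B → D, E is preserved.
C → D is preserved.

E -> D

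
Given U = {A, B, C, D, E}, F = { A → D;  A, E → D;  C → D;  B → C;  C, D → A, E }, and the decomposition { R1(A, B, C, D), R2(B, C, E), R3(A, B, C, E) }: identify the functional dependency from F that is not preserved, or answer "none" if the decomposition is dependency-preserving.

none

A → D lies within R1.
A, E → D: restricted closure across fragments reaches D.
C → D lies within R1.
B → C lies within R1.
C, D → A, E: restricted closure across fragments reaches A, E.
Every dependency is enforceable on the fragments, so the decomposition is dependency-preserving.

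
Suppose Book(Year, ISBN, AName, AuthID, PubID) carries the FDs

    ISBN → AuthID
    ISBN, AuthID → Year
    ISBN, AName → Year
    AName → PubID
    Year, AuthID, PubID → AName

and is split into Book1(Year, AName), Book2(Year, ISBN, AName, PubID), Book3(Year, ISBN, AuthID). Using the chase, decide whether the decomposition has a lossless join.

Chase test. Columns are Year, ISBN, AName, AuthID, PubID; row i has aⱼ where attribute j ∈ Booki, else bᵢⱼ.
Initial tableau (one row per fragment):
  row 1: a1 b12 a3 b14 b15
  row 2: a1 a2 a3 b24 a5
  row 3: a1 a2 b33 a4 b35
Rows 2 and 3 agree on ISBN; apply ISBN→AuthID and equate their AuthID entries.
Rows 1 and 2 agree on AName; apply AName→PubID and equate their PubID entries.
Row 2 is now all distinguished symbols — the join is lossless.

Yes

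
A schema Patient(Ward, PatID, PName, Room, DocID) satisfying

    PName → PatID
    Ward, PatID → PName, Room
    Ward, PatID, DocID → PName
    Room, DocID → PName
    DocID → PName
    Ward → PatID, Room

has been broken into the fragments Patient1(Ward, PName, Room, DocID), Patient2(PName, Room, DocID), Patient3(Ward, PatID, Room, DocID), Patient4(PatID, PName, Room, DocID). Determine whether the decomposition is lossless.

Chase test. Columns are Ward, PatID, PName, Room, DocID; row i has aⱼ where attribute j ∈ Patienti, else bᵢⱼ.
Initial tableau (one row per fragment):
  row 1: a1 b12 a3 a4 a5
  row 2: b21 b22 a3 a4 a5
  row 3: a1 a2 b33 a4 a5
  row 4: b41 a2 a3 a4 a5
Rows 1 and 2 agree on PName; apply PName→PatID and equate their PatID entries.
Rows 1 and 4 agree on PName; apply PName→PatID and equate their PatID entries.
Rows 1 and 3 agree on Ward, PatID; apply Ward, PatID→PName, Room and equate their PName, Room entries.
Row 1 is now all distinguished symbols — the join is lossless.

Yes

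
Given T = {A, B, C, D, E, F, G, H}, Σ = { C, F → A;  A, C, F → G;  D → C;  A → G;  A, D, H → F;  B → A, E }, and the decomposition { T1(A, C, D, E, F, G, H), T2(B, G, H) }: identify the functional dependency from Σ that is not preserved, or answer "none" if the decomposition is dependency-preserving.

B → A, E

Check B → A, E: no single fragment contains all of {A, B, E}, and the restricted closure of {B} across the fragments never reaches {A, E}.
C, F → A is preserved.
A, C, F → G is preserved.
D → C is preserved.
A → G is preserved.
A, D, H → F is preserved.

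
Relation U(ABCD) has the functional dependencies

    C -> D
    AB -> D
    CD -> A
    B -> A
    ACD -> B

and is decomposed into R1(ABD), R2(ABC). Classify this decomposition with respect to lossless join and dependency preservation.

Lossless test: (AB)⁺ = {ABD}, which contains all of one fragment — lossless.
Dependency preservation: C → D; CD → A; ACD → B are not contained in any single fragment, but the restricted closure of each left-hand side across the fragments still reaches the right-hand side; the remaining FDs each lie inside some fragment. All dependencies are preserved.

lossless and dependency-preserving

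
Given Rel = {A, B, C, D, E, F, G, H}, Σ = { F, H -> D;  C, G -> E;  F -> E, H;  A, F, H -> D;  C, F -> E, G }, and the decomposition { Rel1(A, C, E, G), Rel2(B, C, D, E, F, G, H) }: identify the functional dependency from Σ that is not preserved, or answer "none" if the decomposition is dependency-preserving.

none

F, H → D lies within Rel2.
C, G → E lies within Rel1.
F → E, H lies within Rel2.
A, F, H → D: restricted closure across fragments reaches D.
C, F → E, G lies within Rel2.
Every dependency is enforceable on the fragments, so the decomposition is dependency-preserving.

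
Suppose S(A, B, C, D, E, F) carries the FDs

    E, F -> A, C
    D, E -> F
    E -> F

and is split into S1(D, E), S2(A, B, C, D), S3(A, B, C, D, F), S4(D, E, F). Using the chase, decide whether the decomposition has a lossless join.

No

Chase test. Columns are A, B, C, D, E, F; row i has aⱼ where attribute j ∈ Si, else bᵢⱼ.
Initial tableau (one row per fragment):
  row 1: b11 b12 b13 a4 a5 b16
  row 2: a1 a2 a3 a4 b25 b26
  row 3: a1 a2 a3 a4 b35 a6
  row 4: b41 b42 b43 a4 a5 a6
Rows 1 and 4 agree on D, E; apply D, E→F and equate their F entries.
Rows 1 and 4 agree on E, F; apply E, F→A, C and equate their A, C entries.
No row becomes fully distinguished — the join is lossy.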